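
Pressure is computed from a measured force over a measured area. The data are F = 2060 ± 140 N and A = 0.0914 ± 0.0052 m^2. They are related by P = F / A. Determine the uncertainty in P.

2000 Pa

Since P is a product/quotient, work with relative uncertainties:
  (1·δF/F)² = (1×0.0680)² = 0.00462;  (-1·δA/A)² = (-1×0.0569)² = 0.00324
δP/P = √(0.00786) = 0.0886
P = 22500 Pa, so δP = 0.0886 × 22500 = 2000 Pa.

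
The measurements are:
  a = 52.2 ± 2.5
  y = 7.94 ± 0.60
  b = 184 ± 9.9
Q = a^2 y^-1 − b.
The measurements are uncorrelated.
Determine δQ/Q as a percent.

27.0%

Let p = a^2·y^-1 = 343. δp/p = √((2·δa/a)² + (-1·δy/y)²) = √(0.00917 + 0.00571) = 0.122, so δp = 41.9.
Q = p − b: δQ = √(δp² + δb²) = √(1750 + 98.0) = 43.0
Q = 159, so δQ/Q = 43.0/159 = 0.270.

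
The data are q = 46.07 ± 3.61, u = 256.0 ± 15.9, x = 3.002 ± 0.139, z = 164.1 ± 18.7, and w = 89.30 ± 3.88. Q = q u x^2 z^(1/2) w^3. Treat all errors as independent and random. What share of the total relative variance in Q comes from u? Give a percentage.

(δQ/Q)² = (1·δq/q)² + (1·δu/u)² + (2·δx/x)² + (½·δz/z)² + (3·δw/w)²
  q term: (1×0.0784)² = 0.00614
  u term: (1×0.0621)² = 0.00386
  x term: (2×0.0463)² = 0.00858
  z term: (0.5×0.114)² = 0.00325
  w term: (3×0.0434)² = 0.0170
Total = 0.0388. Share from u = 0.00386/0.0388 = 0.0994.

9.94%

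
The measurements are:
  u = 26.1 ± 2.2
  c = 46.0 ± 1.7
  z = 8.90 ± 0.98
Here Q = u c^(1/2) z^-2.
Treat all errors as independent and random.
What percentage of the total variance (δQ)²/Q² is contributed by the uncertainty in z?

86.7%

(δQ/Q)² = (1·δu/u)² + (½·δc/c)² + (-2·δz/z)²
  u term: (1×0.0843)² = 0.00711
  c term: (0.5×0.0370)² = 0.000341
  z term: (-2×0.110)² = 0.0485
Total = 0.0559. Share from z = 0.0485/0.0559 = 0.867.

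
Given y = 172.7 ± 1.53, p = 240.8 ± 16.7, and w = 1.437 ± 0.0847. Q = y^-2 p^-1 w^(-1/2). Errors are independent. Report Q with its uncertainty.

Each factor contributes (exponent × relative error)² to (δQ/Q)²:
  (-2·δy/y)² = (-2×0.00886)² = 0.000314;  (-1·δp/p)² = (-1×0.0694)² = 0.00481;  (−½·δw/w)² = (-0.5×0.0589)² = 0.000869
δQ/Q = √(0.00599) = 0.0774
Q = 1.162e-07, so δQ = 0.0774 × 1.162e-07 = 8.99e-09.

(1.162 ± 0.0899) × 10^-7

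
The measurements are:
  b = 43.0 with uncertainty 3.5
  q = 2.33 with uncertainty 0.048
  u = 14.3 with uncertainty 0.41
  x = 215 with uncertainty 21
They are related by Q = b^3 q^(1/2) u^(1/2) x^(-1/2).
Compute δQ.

Products/powers → add relative errors in quadrature, weighted by exponent:
  (3·δb/b)² = (3×0.0814)² = 0.0596;  (½·δq/q)² = (0.5×0.0206)² = 0.000106;  (½·δu/u)² = (0.5×0.0287)² = 0.000206;  (−½·δx/x)² = (-0.5×0.0977)² = 0.00239
δQ/Q = √(0.0623) = 0.250
Q = 31300, so δQ = 0.250 × 31300 = 7810.

7810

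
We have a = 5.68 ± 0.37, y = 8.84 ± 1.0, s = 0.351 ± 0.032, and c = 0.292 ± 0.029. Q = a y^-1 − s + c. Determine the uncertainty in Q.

Let p = a·y^-1 = 0.643. δp/p = √((1·δa/a)² + (-1·δy/y)²) = √(0.00424 + 0.0128) = 0.131, so δp = 0.0839.
Q = p − s + c: δQ = √(δp² + δs² + δc²) = √(0.00703 + 0.00102 + 0.000841) = 0.0943

0.0943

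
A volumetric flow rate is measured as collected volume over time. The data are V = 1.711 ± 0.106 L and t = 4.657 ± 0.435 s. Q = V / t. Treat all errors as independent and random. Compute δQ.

0.0412 L/s

Products/powers → add relative errors in quadrature, weighted by exponent:
  (1·δV/V)² = (1×0.0620)² = 0.00384;  (-1·δt/t)² = (-1×0.0934)² = 0.00873
δQ/Q = √(0.0126) = 0.112
Q = 0.3674 L/s, so δQ = 0.112 × 0.3674 = 0.0412 L/s.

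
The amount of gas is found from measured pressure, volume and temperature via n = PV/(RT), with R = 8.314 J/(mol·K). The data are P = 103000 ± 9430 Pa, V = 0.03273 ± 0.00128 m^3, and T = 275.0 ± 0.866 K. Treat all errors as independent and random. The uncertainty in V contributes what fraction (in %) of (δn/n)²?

(δn/n)² = (1·δP/P)² + (1·δV/V)² + (-1·δT/T)²
  P term: (1×0.0916)² = 0.00838
  V term: (1×0.0391)² = 0.00153
  T term: (-1×0.00315)² = 9.92e-06
Total = 0.00992. Share from V = 0.00153/0.00992 = 0.154.

15.4%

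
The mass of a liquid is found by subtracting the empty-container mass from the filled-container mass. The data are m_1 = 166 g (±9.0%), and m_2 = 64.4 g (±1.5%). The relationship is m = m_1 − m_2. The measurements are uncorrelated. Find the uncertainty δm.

m is a linear combination, so absolute uncertainties add in quadrature:
  (δm_1)² = 223;  (δm_2)² = 0.933
δm = √(224) = 15.0 g

15.0 g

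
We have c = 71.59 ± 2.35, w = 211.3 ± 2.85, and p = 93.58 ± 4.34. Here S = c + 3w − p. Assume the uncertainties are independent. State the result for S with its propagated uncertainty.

611.9 ± 9.87

For a sum/difference, combine absolute errors in quadrature:
  (δc)² = 5.52;  (3·δw)² = 73.1;  (δp)² = 18.8
δS = √(97.5) = 9.87
S = 611.9.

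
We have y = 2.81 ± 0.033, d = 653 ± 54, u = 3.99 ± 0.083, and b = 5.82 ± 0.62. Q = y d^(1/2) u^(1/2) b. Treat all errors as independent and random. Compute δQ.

For a monomial Q ∝ y, d^(1/2), u^(1/2), b, fractional errors add in quadrature:
  (1·δy/y)² = (1×0.0117)² = 0.000138;  (½·δd/d)² = (0.5×0.0827)² = 0.00171;  (½·δu/u)² = (0.5×0.0208)² = 0.000108;  (1·δb/b)² = (1×0.107)² = 0.0113
δQ/Q = √(0.0133) = 0.115
Q = 835, so δQ = 0.115 × 835 = 96.3.

96.3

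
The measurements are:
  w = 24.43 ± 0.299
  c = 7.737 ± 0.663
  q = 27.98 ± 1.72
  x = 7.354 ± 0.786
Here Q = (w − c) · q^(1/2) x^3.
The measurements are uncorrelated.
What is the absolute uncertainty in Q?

Let u = w − c = 16.69. δu = √(δw² + δc²) = √(0.0894 + 0.440) = 0.727, so δu/u = 0.0436.
Q is then a monomial in u, q, x:
δQ/Q = √((δu/u)² + (½·δq/q)² + (3·δx/x)²) = √(0.00190 + 0.000945 + 0.103) = 0.325
Q = 35120, so δQ = 0.325 × 35120 = 11400.

11400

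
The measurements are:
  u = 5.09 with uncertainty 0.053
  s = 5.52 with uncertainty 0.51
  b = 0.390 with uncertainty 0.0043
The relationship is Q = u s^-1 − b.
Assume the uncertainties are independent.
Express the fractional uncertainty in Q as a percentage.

16.1%

Let p = u·s^-1 = 0.922. δp/p = √((1·δu/u)² + (-1·δs/s)²) = √(0.000108 + 0.00854) = 0.0930, so δp = 0.0857.
Q = p − b: δQ = √(δp² + δb²) = √(0.00735 + 1.85e-05) = 0.0858
Q = 0.532, so δQ/Q = 0.0858/0.532 = 0.161.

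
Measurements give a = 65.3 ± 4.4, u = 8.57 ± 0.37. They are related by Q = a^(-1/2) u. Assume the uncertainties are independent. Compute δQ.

0.0581

Since Q is a product/quotient, work with relative uncertainties:
  (−½·δa/a)² = (-0.5×0.0674)² = 0.00114;  (1·δu/u)² = (1×0.0432)² = 0.00186
δQ/Q = √(0.00300) = 0.0548
Q = 1.06, so δQ = 0.0548 × 1.06 = 0.0581.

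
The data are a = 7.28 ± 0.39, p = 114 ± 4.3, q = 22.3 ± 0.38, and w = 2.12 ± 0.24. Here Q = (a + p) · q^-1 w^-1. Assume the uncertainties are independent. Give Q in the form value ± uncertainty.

Let u = a + p = 121. δu = √(δa² + δp²) = √(0.152 + 18.5) = 4.32, so δu/u = 0.0356.
Q is then a monomial in u, q, w:
δQ/Q = √((δu/u)² + (-1·δq/q)² + (-1·δw/w)²) = √(0.00127 + 0.000290 + 0.0128) = 0.120
Q = 2.57, so δQ = 0.120 × 2.57 = 0.308.

2.57 ± 0.308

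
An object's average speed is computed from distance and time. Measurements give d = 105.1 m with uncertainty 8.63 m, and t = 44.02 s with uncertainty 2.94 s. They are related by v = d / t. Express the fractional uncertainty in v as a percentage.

10.6%

Products/powers → add relative errors in quadrature, weighted by exponent:
  (1·δd/d)² = (1×0.0821)² = 0.00674;  (-1·δt/t)² = (-1×0.0668)² = 0.00446
δv/v = √(0.0112) = 0.106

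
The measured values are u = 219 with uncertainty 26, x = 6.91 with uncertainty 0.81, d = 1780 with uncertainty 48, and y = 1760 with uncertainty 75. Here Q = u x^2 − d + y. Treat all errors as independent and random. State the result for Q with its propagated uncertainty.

10400 ± 2750

Let p = u·x^2 = 10500. δp/p = √((1·δu/u)² + (2·δx/x)²) = √(0.0141 + 0.0550) = 0.263, so δp = 2750.
Q = p − d + y: δQ = √(δp² + δd² + δy²) = √(7.55e+06 + 2300 + 5620) = 2750
Q = 10400.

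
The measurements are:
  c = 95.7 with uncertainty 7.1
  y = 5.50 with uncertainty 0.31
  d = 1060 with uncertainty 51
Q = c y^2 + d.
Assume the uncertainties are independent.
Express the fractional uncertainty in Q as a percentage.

9.96%

Let p = c·y^2 = 2890. δp/p = √((1·δc/c)² + (2·δy/y)²) = √(0.00550 + 0.0127) = 0.135, so δp = 391.
Q = p + d: δQ = √(δp² + δd²) = √(1.53e+05 + 2600) = 394
Q = 3950, so δQ/Q = 394/3950 = 0.0996.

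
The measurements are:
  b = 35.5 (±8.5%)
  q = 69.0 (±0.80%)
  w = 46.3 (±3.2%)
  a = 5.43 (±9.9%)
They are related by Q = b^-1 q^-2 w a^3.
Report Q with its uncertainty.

Products/powers → add relative errors in quadrature, weighted by exponent:
  (-1·δb/b)² = (-1×0.0850)² = 0.00723;  (-2·δq/q)² = (-2×0.00800)² = 0.000256;  (1·δw/w)² = (1×0.0320)² = 0.00102;  (3·δa/a)² = (3×0.0990)² = 0.0882
δQ/Q = √(0.0967) = 0.311
Q = 0.0439, so δQ = 0.311 × 0.0439 = 0.0136.

0.0439 ± 0.0136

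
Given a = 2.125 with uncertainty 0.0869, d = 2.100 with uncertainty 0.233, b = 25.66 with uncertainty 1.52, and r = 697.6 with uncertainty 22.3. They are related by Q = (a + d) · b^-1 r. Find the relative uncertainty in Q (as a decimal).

Let u = a + d = 4.225. δu = √(δa² + δd²) = √(0.00755 + 0.0543) = 0.249, so δu/u = 0.0589.
Q is then a monomial in u, b, r:
δQ/Q = √((δu/u)² + (-1·δb/b)² + (1·δr/r)²) = √(0.00346 + 0.00351 + 0.00102) = 0.0894

0.0894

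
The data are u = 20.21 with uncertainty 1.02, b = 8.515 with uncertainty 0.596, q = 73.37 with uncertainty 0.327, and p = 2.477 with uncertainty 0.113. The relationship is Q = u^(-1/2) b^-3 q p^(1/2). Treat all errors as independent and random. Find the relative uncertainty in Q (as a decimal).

Products/powers → add relative errors in quadrature, weighted by exponent:
  (−½·δu/u)² = (-0.5×0.0505)² = 0.000637;  (-3·δb/b)² = (-3×0.0700)² = 0.0441;  (1·δq/q)² = (1×0.00446)² = 1.99e-05;  (½·δp/p)² = (0.5×0.0456)² = 0.000520
δQ/Q = √(0.0453) = 0.213

0.213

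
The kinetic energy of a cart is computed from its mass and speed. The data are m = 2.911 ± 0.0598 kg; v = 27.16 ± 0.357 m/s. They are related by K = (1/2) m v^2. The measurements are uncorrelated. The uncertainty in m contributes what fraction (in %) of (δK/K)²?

37.9%

(δK/K)² = (1·δm/m)² + (2·δv/v)²
  m term: (1×0.0205)² = 0.000422
  v term: (2×0.0131)² = 0.000691
Total = 0.00111. Share from m = 0.000422/0.00111 = 0.379.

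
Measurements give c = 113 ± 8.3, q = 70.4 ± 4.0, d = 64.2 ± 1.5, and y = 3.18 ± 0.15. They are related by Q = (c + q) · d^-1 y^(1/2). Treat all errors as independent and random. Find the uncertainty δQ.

0.307

Let u = c + q = 183. δu = √(δc² + δq²) = √(68.9 + 16.0) = 9.21, so δu/u = 0.0502.
Q is then a monomial in u, d, y:
δQ/Q = √((δu/u)² + (-1·δd/d)² + (½·δy/y)²) = √(0.00252 + 0.000546 + 0.000556) = 0.0602
Q = 5.09, so δQ = 0.0602 × 5.09 = 0.307.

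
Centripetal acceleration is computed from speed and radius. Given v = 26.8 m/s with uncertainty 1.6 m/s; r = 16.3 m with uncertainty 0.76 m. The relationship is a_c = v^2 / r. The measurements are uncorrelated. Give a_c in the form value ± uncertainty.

44.1 ± 5.65 m/s^2

Each factor contributes (exponent × relative error)² to (δa_c/a_c)²:
  (2·δv/v)² = (2×0.0597)² = 0.0143;  (-1·δr/r)² = (-1×0.0466)² = 0.00217
δa_c/a_c = √(0.0164) = 0.128
a_c = 44.1 m/s^2, so δa_c = 0.128 × 44.1 = 5.65 m/s^2.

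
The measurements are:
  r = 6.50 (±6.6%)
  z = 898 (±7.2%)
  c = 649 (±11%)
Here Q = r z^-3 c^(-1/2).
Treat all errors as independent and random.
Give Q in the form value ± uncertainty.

Each factor contributes (exponent × relative error)² to (δQ/Q)²:
  (1·δr/r)² = (1×0.0660)² = 0.00436;  (-3·δz/z)² = (-3×0.0720)² = 0.0467;  (−½·δc/c)² = (-0.5×0.110)² = 0.00302
δQ/Q = √(0.0540) = 0.232
Q = 3.52e-10, so δQ = 0.232 × 3.52e-10 = 8.19e-11.

(3.52 ± 0.819) × 10^-10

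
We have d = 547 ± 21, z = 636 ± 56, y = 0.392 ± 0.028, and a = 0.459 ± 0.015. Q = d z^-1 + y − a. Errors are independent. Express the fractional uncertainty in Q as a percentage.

Let p = d·z^-1 = 0.860. δp/p = √((1·δd/d)² + (-1·δz/z)²) = √(0.00147 + 0.00775) = 0.0961, so δp = 0.0826.
Q = p + y − a: δQ = √(δp² + δy² + δa²) = √(0.00683 + 0.000784 + 0.000225) = 0.0885
Q = 0.793, so δQ/Q = 0.0885/0.793 = 0.112.

11.2%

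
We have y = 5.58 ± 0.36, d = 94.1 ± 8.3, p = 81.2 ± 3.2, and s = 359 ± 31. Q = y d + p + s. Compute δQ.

65.3

Let w = y·d = 525. δw/w = √((1·δy/y)² + (1·δd/d)²) = √(0.00416 + 0.00778) = 0.109, so δw = 57.4.
Q = w + p + s: δQ = √(δw² + δp² + δs²) = √(3290 + 10.2 + 961) = 65.3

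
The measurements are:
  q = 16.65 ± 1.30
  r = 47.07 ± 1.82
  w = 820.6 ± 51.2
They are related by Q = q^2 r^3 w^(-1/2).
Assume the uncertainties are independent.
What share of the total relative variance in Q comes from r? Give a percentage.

34.7%

(δQ/Q)² = (2·δq/q)² + (3·δr/r)² + (−½·δw/w)²
  q term: (2×0.0781)² = 0.0244
  r term: (3×0.0387)² = 0.0135
  w term: (-0.5×0.0624)² = 0.000973
Total = 0.0388. Share from r = 0.0135/0.0388 = 0.347.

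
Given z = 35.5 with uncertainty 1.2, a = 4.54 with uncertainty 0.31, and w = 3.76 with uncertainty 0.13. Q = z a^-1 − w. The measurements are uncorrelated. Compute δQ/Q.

Let p = z·a^-1 = 7.82. δp/p = √((1·δz/z)² + (-1·δa/a)²) = √(0.00114 + 0.00466) = 0.0762, so δp = 0.596.
Q = p − w: δQ = √(δp² + δw²) = √(0.355 + 0.0169) = 0.610
Q = 4.06, so δQ/Q = 0.610/4.06 = 0.150.

0.150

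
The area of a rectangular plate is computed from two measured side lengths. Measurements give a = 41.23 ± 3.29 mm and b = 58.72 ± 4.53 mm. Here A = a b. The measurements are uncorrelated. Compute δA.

269 mm^2

Each factor contributes (exponent × relative error)² to (δA/A)²:
  (1·δa/a)² = (1×0.0798)² = 0.00637;  (1·δb/b)² = (1×0.0771)² = 0.00595
δA/A = √(0.0123) = 0.111
A = 2421 mm^2, so δA = 0.111 × 2421 = 269 mm^2.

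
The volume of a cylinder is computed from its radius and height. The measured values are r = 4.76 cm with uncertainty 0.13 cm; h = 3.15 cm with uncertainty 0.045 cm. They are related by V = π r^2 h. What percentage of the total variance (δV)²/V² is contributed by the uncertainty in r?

93.6%

(δV/V)² = (2·δr/r)² + (1·δh/h)²
  r term: (2×0.0273)² = 0.00298
  h term: (1×0.0143)² = 0.000204
Total = 0.00319. Share from r = 0.00298/0.00319 = 0.936.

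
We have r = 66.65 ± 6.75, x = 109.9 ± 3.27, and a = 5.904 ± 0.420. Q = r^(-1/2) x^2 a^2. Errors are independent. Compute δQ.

Products/powers → add relative errors in quadrature, weighted by exponent:
  (−½·δr/r)² = (-0.5×0.101)² = 0.00256;  (2·δx/x)² = (2×0.0298)² = 0.00354;  (2·δa/a)² = (2×0.0711)² = 0.0202
δQ/Q = √(0.0263) = 0.162
Q = 51570, so δQ = 0.162 × 51570 = 8370.

8370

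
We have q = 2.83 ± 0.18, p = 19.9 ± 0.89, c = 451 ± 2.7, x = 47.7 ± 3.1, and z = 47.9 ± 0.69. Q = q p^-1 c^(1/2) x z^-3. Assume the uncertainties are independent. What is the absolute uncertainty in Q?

Since Q is a product/quotient, work with relative uncertainties:
  (1·δq/q)² = (1×0.0636)² = 0.00405;  (-1·δp/p)² = (-1×0.0447)² = 0.00200;  (½·δc/c)² = (0.5×0.00599)² = 8.96e-06;  (1·δx/x)² = (1×0.0650)² = 0.00422;  (-3·δz/z)² = (-3×0.0144)² = 0.00187
δQ/Q = √(0.0121) = 0.110
Q = 0.00131, so δQ = 0.110 × 0.00131 = 0.000144.

0.000144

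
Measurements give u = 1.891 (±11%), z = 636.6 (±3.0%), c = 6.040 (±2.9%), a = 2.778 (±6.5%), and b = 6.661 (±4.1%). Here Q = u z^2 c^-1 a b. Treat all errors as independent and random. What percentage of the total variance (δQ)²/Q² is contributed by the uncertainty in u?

53.9%

(δQ/Q)² = (1·δu/u)² + (2·δz/z)² + (-1·δc/c)² + (1·δa/a)² + (1·δb/b)²
  u term: (1×0.110)² = 0.0121
  z term: (2×0.0300)² = 0.00360
  c term: (-1×0.0290)² = 0.000841
  a term: (1×0.0650)² = 0.00423
  b term: (1×0.0410)² = 0.00168
Total = 0.0224. Share from u = 0.0121/0.0224 = 0.539.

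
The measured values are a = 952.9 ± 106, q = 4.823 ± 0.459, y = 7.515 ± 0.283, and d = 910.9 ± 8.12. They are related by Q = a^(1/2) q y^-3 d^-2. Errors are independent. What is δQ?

Since Q is a product/quotient, work with relative uncertainties:
  (½·δa/a)² = (0.5×0.111)² = 0.00309;  (1·δq/q)² = (1×0.0952)² = 0.00906;  (-3·δy/y)² = (-3×0.0377)² = 0.0128;  (-2·δd/d)² = (-2×0.00891)² = 0.000318
δQ/Q = √(0.0252) = 0.159
Q = 4.228e-07, so δQ = 0.159 × 4.228e-07 = 6.72e-08.

6.72e-08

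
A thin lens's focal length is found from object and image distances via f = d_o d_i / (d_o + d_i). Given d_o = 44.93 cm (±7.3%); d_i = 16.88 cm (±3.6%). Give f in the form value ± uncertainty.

12.27 ± 0.404 cm

∂f/∂d_o = (d_i/(d_o+d_i))² = 0.0746;  ∂f/∂d_i = (d_o/(d_o+d_i))² = 0.528
δf = √((∂f/∂d_o · δd_o)² + (∂f/∂d_i · δd_i)²) = √(0.0598 + 0.103) = 0.404 cm
f = 12.27 cm.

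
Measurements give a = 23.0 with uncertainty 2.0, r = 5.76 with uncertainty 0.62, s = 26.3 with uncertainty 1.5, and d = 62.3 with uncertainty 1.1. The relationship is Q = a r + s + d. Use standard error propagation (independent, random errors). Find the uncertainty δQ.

18.4

Let p = a·r = 132. δp/p = √((1·δa/a)² + (1·δr/r)²) = √(0.00756 + 0.0116) = 0.138, so δp = 18.3.
Q = p + s + d: δQ = √(δp² + δs² + δd²) = √(336 + 2.25 + 1.21) = 18.4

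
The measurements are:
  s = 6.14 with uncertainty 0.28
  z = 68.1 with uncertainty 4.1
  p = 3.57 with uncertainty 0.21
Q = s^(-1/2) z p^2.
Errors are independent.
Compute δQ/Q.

0.134

Products/powers → add relative errors in quadrature, weighted by exponent:
  (−½·δs/s)² = (-0.5×0.0456)² = 0.000520;  (1·δz/z)² = (1×0.0602)² = 0.00362;  (2·δp/p)² = (2×0.0588)² = 0.0138
δQ/Q = √(0.0180) = 0.134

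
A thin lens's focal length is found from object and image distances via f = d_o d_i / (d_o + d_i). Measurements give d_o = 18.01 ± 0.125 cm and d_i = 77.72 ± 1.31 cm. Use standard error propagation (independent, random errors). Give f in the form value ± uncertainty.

∂f/∂d_o = (d_i/(d_o+d_i))² = 0.659;  ∂f/∂d_i = (d_o/(d_o+d_i))² = 0.0354
δf = √((∂f/∂d_o · δd_o)² + (∂f/∂d_i · δd_i)²) = √(0.00679 + 0.00215) = 0.0945 cm
f = 14.62 cm.

14.62 ± 0.0945 cm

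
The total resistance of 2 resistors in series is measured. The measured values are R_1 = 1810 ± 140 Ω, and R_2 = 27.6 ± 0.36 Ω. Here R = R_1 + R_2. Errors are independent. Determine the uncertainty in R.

Absolute uncertainties add in quadrature for a linear combination:
  (δR_1)² = 19600;  (δR_2)² = 0.130
δR = √(19600) = 140 Ω

140 Ω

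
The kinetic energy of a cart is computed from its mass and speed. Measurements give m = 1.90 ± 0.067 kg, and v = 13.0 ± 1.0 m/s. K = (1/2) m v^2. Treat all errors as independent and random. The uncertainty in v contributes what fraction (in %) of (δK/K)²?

95.0%

(δK/K)² = (1·δm/m)² + (2·δv/v)²
  m term: (1×0.0353)² = 0.00124
  v term: (2×0.0769)² = 0.0237
Total = 0.0249. Share from v = 0.0237/0.0249 = 0.950.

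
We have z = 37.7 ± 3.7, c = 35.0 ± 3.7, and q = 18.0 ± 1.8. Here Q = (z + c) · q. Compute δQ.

161

Let u = z + c = 72.7. δu = √(δz² + δc²) = √(13.7 + 13.7) = 5.23, so δu/u = 0.0720.
Q is then a monomial in u, q:
δQ/Q = √((δu/u)² + (1·δq/q)²) = √(0.00518 + 0.0100) = 0.123
Q = 1310, so δQ = 0.123 × 1310 = 161.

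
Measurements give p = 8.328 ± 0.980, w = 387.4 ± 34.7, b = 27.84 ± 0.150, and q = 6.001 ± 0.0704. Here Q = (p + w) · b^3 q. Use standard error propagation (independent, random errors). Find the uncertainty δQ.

4.61e+06

Let u = p + w = 395.7. δu = √(δp² + δw²) = √(0.960 + 1200) = 34.7, so δu/u = 0.0877.
Q is then a monomial in u, b, q:
δQ/Q = √((δu/u)² + (3·δb/b)² + (1·δq/q)²) = √(0.00770 + 0.000261 + 0.000138) = 0.0900
Q = 5.124e+07, so δQ = 0.0900 × 5.124e+07 = 4.61e+06.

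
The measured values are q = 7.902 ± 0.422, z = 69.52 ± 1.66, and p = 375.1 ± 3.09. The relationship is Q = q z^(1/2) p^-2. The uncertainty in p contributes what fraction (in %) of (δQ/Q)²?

(δQ/Q)² = (1·δq/q)² + (½·δz/z)² + (-2·δp/p)²
  q term: (1×0.0534)² = 0.00285
  z term: (0.5×0.0239)² = 0.000143
  p term: (-2×0.00824)² = 0.000271
Total = 0.00327. Share from p = 0.000271/0.00327 = 0.0831.

8.31%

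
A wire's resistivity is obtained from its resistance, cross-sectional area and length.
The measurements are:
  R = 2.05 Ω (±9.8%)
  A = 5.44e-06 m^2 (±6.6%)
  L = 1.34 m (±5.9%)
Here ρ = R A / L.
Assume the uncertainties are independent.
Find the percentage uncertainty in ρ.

13.2%

For a monomial ρ ∝ R, A, L^-1, fractional errors add in quadrature:
  (1·δR/R)² = (1×0.0980)² = 0.00960;  (1·δA/A)² = (1×0.0660)² = 0.00436;  (-1·δL/L)² = (-1×0.0590)² = 0.00348
δρ/ρ = √(0.0174) = 0.132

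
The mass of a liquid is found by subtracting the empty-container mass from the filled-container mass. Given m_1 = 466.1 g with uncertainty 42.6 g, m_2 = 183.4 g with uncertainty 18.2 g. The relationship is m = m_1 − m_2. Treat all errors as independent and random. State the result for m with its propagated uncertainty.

m is a linear combination, so absolute uncertainties add in quadrature:
  (δm_1)² = 1810;  (δm_2)² = 331
δm = √(2150) = 46.3 g
m = 282.7 g.

282.7 ± 46.3 g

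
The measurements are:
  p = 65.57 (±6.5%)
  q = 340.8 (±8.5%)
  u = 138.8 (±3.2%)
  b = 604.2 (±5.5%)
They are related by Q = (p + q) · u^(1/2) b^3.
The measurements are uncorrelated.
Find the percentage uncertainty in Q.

18.1%

Let w = p + q = 406.4. δw = √(δp² + δq²) = √(18.2 + 839) = 29.3, so δw/w = 0.0721.
Q is then a monomial in w, u, b:
δQ/Q = √((δw/w)² + (½·δu/u)² + (3·δb/b)²) = √(0.00519 + 0.000256 + 0.0272) = 0.181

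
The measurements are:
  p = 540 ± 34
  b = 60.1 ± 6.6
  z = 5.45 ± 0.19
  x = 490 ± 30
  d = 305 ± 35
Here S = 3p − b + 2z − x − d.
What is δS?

112

S is a linear combination, so absolute uncertainties add in quadrature:
  (3·δp)² = 10400;  (δb)² = 43.6;  (2·δz)² = 0.144;  (δx)² = 900;  (δd)² = 1220
δS = √(12600) = 112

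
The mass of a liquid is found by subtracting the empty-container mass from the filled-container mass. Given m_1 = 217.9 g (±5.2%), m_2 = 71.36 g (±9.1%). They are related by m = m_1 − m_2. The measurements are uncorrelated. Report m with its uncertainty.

146.5 ± 13.1 g

Each term contributes (cᵢ δxᵢ)² to (δm)²:
  (δm_1)² = 128;  (δm_2)² = 42.2
δm = √(171) = 13.1 g
m = 146.5 g.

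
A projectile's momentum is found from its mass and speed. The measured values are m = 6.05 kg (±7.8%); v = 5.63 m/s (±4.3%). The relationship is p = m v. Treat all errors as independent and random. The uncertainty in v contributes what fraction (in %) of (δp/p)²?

(δp/p)² = (1·δm/m)² + (1·δv/v)²
  m term: (1×0.0780)² = 0.00608
  v term: (1×0.0430)² = 0.00185
Total = 0.00793. Share from v = 0.00185/0.00793 = 0.233.

23.3%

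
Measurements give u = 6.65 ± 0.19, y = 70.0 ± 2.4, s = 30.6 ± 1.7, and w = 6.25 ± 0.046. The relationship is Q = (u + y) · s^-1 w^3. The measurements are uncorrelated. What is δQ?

Let h = u + y = 76.7. δh = √(δu² + δy²) = √(0.0361 + 5.76) = 2.41, so δh/h = 0.0314.
Q is then a monomial in h, s, w:
δQ/Q = √((δh/h)² + (-1·δs/s)² + (3·δw/w)²) = √(0.000987 + 0.00309 + 0.000488) = 0.0675
Q = 612, so δQ = 0.0675 × 612 = 41.3.

41.3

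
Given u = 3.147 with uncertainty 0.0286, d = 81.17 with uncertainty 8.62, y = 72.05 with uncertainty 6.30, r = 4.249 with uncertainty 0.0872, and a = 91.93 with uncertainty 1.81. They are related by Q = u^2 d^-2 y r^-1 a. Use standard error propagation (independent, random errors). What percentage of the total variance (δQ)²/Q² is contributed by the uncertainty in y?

14.2%

(δQ/Q)² = (2·δu/u)² + (-2·δd/d)² + (1·δy/y)² + (-1·δr/r)² + (1·δa/a)²
  u term: (2×0.00909)² = 0.000330
  d term: (-2×0.106)² = 0.0451
  y term: (1×0.0874)² = 0.00765
  r term: (-1×0.0205)² = 0.000421
  a term: (1×0.0197)² = 0.000388
Total = 0.0539. Share from y = 0.00765/0.0539 = 0.142.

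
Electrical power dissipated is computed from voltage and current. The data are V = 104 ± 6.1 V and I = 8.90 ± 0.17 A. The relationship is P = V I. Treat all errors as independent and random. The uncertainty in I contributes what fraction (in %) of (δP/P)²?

9.59%

(δP/P)² = (1·δV/V)² + (1·δI/I)²
  V term: (1×0.0587)² = 0.00344
  I term: (1×0.0191)² = 0.000365
Total = 0.00381. Share from I = 0.000365/0.00381 = 0.0959.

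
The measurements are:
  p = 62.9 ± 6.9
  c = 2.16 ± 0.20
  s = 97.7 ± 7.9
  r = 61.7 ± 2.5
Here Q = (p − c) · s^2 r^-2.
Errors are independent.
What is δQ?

Let u = p − c = 60.7. δu = √(δp² + δc²) = √(47.6 + 0.0400) = 6.90, so δu/u = 0.114.
Q is then a monomial in u, s, r:
δQ/Q = √((δu/u)² + (2·δs/s)² + (-2·δr/r)²) = √(0.0129 + 0.0262 + 0.00657) = 0.214
Q = 152, so δQ = 0.214 × 152 = 32.5.

32.5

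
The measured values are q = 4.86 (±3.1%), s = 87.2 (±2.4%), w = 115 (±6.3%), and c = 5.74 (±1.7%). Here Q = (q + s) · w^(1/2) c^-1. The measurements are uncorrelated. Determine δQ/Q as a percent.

Let u = q + s = 92.1. δu = √(δq² + δs²) = √(0.0227 + 4.38) = 2.10, so δu/u = 0.0228.
Q is then a monomial in u, w, c:
δQ/Q = √((δu/u)² + (½·δw/w)² + (-1·δc/c)²) = √(0.000519 + 0.000992 + 0.000289) = 0.0424

4.24%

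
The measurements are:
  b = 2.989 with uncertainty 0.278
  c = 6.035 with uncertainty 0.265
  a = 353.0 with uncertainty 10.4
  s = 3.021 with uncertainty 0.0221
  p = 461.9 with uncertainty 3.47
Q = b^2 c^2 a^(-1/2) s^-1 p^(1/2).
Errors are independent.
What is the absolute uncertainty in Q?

25.4

Relative error in a monomial: (δQ/Q)² = Σ (nᵢ · δxᵢ/xᵢ)².
  (2·δb/b)² = (2×0.0930)² = 0.0346;  (2·δc/c)² = (2×0.0439)² = 0.00771;  (−½·δa/a)² = (-0.5×0.0295)² = 0.000217;  (-1·δs/s)² = (-1×0.00732)² = 5.35e-05;  (½·δp/p)² = (0.5×0.00751)² = 1.41e-05
δQ/Q = √(0.0426) = 0.206
Q = 123.2, so δQ = 0.206 × 123.2 = 25.4.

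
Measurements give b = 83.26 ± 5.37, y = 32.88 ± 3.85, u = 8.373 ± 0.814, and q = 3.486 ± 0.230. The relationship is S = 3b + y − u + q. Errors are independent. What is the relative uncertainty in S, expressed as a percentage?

Absolute uncertainties add in quadrature for a linear combination:
  (3·δb)² = 260;  (δy)² = 14.8;  (δu)² = 0.663;  (δq)² = 0.0529
δS = √(275) = 16.6
S = 277.8, so δS/S = 16.6/277.8 = 0.0597.

5.97%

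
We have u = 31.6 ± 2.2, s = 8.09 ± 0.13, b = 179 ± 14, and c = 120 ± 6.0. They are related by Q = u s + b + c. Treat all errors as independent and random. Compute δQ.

Let p = u·s = 256. δp/p = √((1·δu/u)² + (1·δs/s)²) = √(0.00485 + 0.000258) = 0.0715, so δp = 18.3.
Q = p + b + c: δQ = √(δp² + δb² + δc²) = √(334 + 196 + 36.0) = 23.8

23.8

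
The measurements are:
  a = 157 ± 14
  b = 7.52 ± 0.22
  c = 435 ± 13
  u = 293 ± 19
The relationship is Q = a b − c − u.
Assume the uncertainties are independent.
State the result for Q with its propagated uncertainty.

453 ± 113

Let p = a·b = 1180. δp/p = √((1·δa/a)² + (1·δb/b)²) = √(0.00795 + 0.000856) = 0.0938, so δp = 111.
Q = p − c − u: δQ = √(δp² + δc² + δu²) = √(12300 + 169 + 361) = 113
Q = 453.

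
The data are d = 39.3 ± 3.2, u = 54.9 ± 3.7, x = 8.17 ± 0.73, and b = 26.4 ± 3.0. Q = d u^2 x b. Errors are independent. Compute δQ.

For a monomial Q ∝ d, u^2, x, b, fractional errors add in quadrature:
  (1·δd/d)² = (1×0.0814)² = 0.00663;  (2·δu/u)² = (2×0.0674)² = 0.0182;  (1·δx/x)² = (1×0.0894)² = 0.00798;  (1·δb/b)² = (1×0.114)² = 0.0129
δQ/Q = √(0.0457) = 0.214
Q = 2.55e+07, so δQ = 0.214 × 2.55e+07 = 5.46e+06.

5.46e+06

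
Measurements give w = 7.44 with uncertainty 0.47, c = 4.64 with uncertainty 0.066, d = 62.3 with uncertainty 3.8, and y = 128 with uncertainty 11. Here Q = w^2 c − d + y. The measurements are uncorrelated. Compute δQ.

34.7

Let p = w^2·c = 257. δp/p = √((2·δw/w)² + (1·δc/c)²) = √(0.0160 + 0.000202) = 0.127, so δp = 32.7.
Q = p − d + y: δQ = √(δp² + δd² + δy²) = √(1070 + 14.4 + 121) = 34.7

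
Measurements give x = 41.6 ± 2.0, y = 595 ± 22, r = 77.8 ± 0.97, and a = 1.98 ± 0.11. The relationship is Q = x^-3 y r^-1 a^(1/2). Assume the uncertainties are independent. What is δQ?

2.27e-05

Q is a product of powers, so relative uncertainties combine in quadrature:
  (-3·δx/x)² = (-3×0.0481)² = 0.0208;  (1·δy/y)² = (1×0.0370)² = 0.00137;  (-1·δr/r)² = (-1×0.0125)² = 0.000155;  (½·δa/a)² = (0.5×0.0556)² = 0.000772
δQ/Q = √(0.0231) = 0.152
Q = 0.000149, so δQ = 0.152 × 0.000149 = 2.27e-05.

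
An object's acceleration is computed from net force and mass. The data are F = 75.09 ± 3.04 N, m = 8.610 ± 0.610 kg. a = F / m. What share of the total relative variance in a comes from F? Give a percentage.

24.6%

(δa/a)² = (1·δF/F)² + (-1·δm/m)²
  F term: (1×0.0405)² = 0.00164
  m term: (-1×0.0708)² = 0.00502
Total = 0.00666. Share from F = 0.00164/0.00666 = 0.246.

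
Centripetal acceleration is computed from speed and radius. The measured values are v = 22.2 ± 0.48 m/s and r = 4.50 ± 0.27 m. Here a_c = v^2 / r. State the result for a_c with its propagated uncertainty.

Relative error in a monomial: (δa_c/a_c)² = Σ (nᵢ · δxᵢ/xᵢ)².
  (2·δv/v)² = (2×0.0216)² = 0.00187;  (-1·δr/r)² = (-1×0.0600)² = 0.00360
δa_c/a_c = √(0.00547) = 0.0740
a_c = 110 m/s^2, so δa_c = 0.0740 × 110 = 8.10 m/s^2.

110 ± 8.10 m/s^2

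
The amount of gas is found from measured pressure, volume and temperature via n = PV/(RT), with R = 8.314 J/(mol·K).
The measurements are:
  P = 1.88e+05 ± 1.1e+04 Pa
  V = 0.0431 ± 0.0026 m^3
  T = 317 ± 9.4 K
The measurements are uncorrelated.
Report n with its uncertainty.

Relative error in a monomial: (δn/n)² = Σ (nᵢ · δxᵢ/xᵢ)².
  (1·δP/P)² = (1×0.0585)² = 0.00342;  (1·δV/V)² = (1×0.0603)² = 0.00364;  (-1·δT/T)² = (-1×0.0297)² = 0.000879
δn/n = √(0.00794) = 0.0891
n = 3.07 mol, so δn = 0.0891 × 3.07 = 0.274 mol.

3.07 ± 0.274 mol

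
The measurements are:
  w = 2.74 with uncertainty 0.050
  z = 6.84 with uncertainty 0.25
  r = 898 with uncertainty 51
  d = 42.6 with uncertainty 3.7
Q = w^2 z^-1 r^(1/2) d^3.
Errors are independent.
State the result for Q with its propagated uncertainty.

(2.54 ± 0.679) × 10^6

Products/powers → add relative errors in quadrature, weighted by exponent:
  (2·δw/w)² = (2×0.0182)² = 0.00133;  (-1·δz/z)² = (-1×0.0365)² = 0.00134;  (½·δr/r)² = (0.5×0.0568)² = 0.000806;  (3·δd/d)² = (3×0.0869)² = 0.0679
δQ/Q = √(0.0714) = 0.267
Q = 2.54e+06, so δQ = 0.267 × 2.54e+06 = 6.79e+05.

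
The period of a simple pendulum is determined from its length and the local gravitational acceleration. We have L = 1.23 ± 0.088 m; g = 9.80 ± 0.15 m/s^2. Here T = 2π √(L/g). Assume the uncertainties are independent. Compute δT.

0.0814 s

Since T is a product/quotient, work with relative uncertainties:
  (½·δL/L)² = (0.5×0.0715)² = 0.00128;  (−½·δg/g)² = (-0.5×0.0153)² = 5.86e-05
δT/T = √(0.00134) = 0.0366
T = 2.23 s, so δT = 0.0366 × 2.23 = 0.0814 s.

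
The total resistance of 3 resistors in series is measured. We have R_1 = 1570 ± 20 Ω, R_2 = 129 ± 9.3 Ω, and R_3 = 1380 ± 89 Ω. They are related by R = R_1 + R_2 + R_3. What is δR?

91.7 Ω

Sums and differences: (δR)² = Σ (cᵢ δxᵢ)².
  (δR_1)² = 400;  (δR_2)² = 86.5;  (δR_3)² = 7920
δR = √(8410) = 91.7 Ω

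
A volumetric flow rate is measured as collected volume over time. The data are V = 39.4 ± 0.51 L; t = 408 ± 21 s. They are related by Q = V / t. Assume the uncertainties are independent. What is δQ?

For a monomial Q ∝ V, t^-1, fractional errors add in quadrature:
  (1·δV/V)² = (1×0.0129)² = 0.000168;  (-1·δt/t)² = (-1×0.0515)² = 0.00265
δQ/Q = √(0.00282) = 0.0531
Q = 0.0966 L/s, so δQ = 0.0531 × 0.0966 = 0.00513 L/s.

0.00513 L/s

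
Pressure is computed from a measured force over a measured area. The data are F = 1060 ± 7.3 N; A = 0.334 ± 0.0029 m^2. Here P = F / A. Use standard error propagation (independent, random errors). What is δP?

35.2 Pa

For a monomial P ∝ F, A^-1, fractional errors add in quadrature:
  (1·δF/F)² = (1×0.00689)² = 4.74e-05;  (-1·δA/A)² = (-1×0.00868)² = 7.54e-05
δP/P = √(0.000123) = 0.0111
P = 3170 Pa, so δP = 0.0111 × 3170 = 35.2 Pa.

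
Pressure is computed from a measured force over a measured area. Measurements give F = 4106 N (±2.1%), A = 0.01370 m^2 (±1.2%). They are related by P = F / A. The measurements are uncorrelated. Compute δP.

7250 Pa

For a monomial P ∝ F, A^-1, fractional errors add in quadrature:
  (1·δF/F)² = (1×0.0210)² = 0.000441;  (-1·δA/A)² = (-1×0.0120)² = 0.000144
δP/P = √(0.000585) = 0.0242
P = 299700 Pa, so δP = 0.0242 × 299700 = 7250 Pa.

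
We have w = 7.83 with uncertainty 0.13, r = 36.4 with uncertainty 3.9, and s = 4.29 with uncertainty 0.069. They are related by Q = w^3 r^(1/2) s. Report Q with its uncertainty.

Each factor contributes (exponent × relative error)² to (δQ/Q)²:
  (3·δw/w)² = (3×0.0166)² = 0.00248;  (½·δr/r)² = (0.5×0.107)² = 0.00287;  (1·δs/s)² = (1×0.0161)² = 0.000259
δQ/Q = √(0.00561) = 0.0749
Q = 12400, so δQ = 0.0749 × 12400 = 931.

12400 ± 931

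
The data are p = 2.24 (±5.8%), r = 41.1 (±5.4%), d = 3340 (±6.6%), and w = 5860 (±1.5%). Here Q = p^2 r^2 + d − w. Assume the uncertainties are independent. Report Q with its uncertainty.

5960 ± 1360

Let h = p^2·r^2 = 8480. δh/h = √((2·δp/p)² + (2·δr/r)²) = √(0.0135 + 0.0117) = 0.158, so δh = 1340.
Q = h + d − w: δQ = √(δh² + δd² + δw²) = √(1.8e+06 + 48600 + 7730) = 1360
Q = 5960.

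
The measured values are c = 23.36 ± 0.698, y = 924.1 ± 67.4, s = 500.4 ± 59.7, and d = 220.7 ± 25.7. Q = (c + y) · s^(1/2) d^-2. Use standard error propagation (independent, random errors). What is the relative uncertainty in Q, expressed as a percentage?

Let u = c + y = 947.5. δu = √(δc² + δy²) = √(0.487 + 4540) = 67.4, so δu/u = 0.0711.
Q is then a monomial in u, s, d:
δQ/Q = √((δu/u)² + (½·δs/s)² + (-2·δd/d)²) = √(0.00506 + 0.00356 + 0.0542) = 0.251

25.1%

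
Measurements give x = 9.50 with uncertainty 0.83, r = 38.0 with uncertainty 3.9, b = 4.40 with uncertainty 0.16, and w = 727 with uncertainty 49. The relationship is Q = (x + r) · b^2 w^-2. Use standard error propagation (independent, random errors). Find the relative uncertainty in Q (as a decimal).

0.175

Let u = x + r = 47.5. δu = √(δx² + δr²) = √(0.689 + 15.2) = 3.99, so δu/u = 0.0839.
Q is then a monomial in u, b, w:
δQ/Q = √((δu/u)² + (2·δb/b)² + (-2·δw/w)²) = √(0.00705 + 0.00529 + 0.0182) = 0.175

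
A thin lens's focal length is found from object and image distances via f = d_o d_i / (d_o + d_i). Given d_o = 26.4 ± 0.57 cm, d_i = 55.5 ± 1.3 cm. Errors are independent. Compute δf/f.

∂f/∂d_o = (d_i/(d_o+d_i))² = 0.459;  ∂f/∂d_i = (d_o/(d_o+d_i))² = 0.104
δf = √((∂f/∂d_o · δd_o)² + (∂f/∂d_i · δd_i)²) = √(0.0685 + 0.0182) = 0.295 cm
f = 17.9 cm, so δf/f = 0.295/17.9 = 0.0165.

0.0165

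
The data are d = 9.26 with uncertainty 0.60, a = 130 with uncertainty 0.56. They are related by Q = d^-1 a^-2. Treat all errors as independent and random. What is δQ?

Relative error in a monomial: (δQ/Q)² = Σ (nᵢ · δxᵢ/xᵢ)².
  (-1·δd/d)² = (-1×0.0648)² = 0.00420;  (-2·δa/a)² = (-2×0.00431)² = 7.42e-05
δQ/Q = √(0.00427) = 0.0654
Q = 6.39e-06, so δQ = 0.0654 × 6.39e-06 = 4.18e-07.

4.18e-07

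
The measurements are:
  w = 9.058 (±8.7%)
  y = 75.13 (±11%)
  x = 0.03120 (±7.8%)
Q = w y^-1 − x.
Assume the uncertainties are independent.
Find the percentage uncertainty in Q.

Let p = w·y^-1 = 0.1206. δp/p = √((1·δw/w)² + (-1·δy/y)²) = √(0.00757 + 0.0121) = 0.140, so δp = 0.0169.
Q = p − x: δQ = √(δp² + δx²) = √(0.000286 + 5.92e-06) = 0.0171
Q = 0.08936, so δQ/Q = 0.0171/0.08936 = 0.191.

19.1%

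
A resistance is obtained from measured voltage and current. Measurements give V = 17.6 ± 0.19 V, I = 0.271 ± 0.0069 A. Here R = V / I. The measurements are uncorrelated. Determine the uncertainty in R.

1.80 Ω

Since R is a product/quotient, work with relative uncertainties:
  (1·δV/V)² = (1×0.0108)² = 0.000117;  (-1·δI/I)² = (-1×0.0255)² = 0.000648
δR/R = √(0.000765) = 0.0277
R = 64.9 Ω, so δR = 0.0277 × 64.9 = 1.80 Ω.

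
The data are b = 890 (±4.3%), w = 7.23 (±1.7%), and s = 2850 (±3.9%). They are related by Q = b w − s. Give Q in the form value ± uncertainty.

Let p = b·w = 6430. δp/p = √((1·δb/b)² + (1·δw/w)²) = √(0.00185 + 0.000289) = 0.0462, so δp = 298.
Q = p − s: δQ = √(δp² + δs²) = √(88500 + 12400) = 318
Q = 3580.

3580 ± 318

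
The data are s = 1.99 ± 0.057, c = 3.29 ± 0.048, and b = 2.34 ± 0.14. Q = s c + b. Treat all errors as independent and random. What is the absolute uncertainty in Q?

0.253

Let p = s·c = 6.55. δp/p = √((1·δs/s)² + (1·δc/c)²) = √(0.000820 + 0.000213) = 0.0321, so δp = 0.210.
Q = p + b: δQ = √(δp² + δb²) = √(0.0443 + 0.0196) = 0.253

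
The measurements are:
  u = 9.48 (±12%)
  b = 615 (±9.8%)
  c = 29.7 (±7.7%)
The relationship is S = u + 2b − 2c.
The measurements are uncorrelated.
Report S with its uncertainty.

Each term contributes (cᵢ δxᵢ)² to (δS)²:
  (δu)² = 1.29;  (2·δb)² = 14500;  (2·δc)² = 20.9
δS = √(14600) = 121
S = 1180.

1180 ± 121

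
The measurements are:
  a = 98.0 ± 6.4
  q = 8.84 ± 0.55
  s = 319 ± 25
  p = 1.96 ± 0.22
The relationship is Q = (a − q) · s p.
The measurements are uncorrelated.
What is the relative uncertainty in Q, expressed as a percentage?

15.5%

Let u = a − q = 89.2. δu = √(δa² + δq²) = √(41.0 + 0.303) = 6.42, so δu/u = 0.0720.
Q is then a monomial in u, s, p:
δQ/Q = √((δu/u)² + (1·δs/s)² + (1·δp/p)²) = √(0.00519 + 0.00614 + 0.0126) = 0.155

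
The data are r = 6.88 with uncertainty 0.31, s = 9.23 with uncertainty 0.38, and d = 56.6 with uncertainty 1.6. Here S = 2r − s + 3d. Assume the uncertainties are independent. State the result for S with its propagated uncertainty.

Absolute uncertainties add in quadrature for a linear combination:
  (2·δr)² = 0.384;  (δs)² = 0.144;  (3·δd)² = 23.0
δS = √(23.6) = 4.85
S = 174.

174 ± 4.85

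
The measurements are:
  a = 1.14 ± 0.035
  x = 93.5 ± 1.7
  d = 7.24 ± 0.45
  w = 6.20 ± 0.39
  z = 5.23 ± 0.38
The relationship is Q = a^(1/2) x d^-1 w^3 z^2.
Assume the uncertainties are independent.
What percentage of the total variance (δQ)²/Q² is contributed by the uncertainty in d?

6.32%

(δQ/Q)² = (½·δa/a)² + (1·δx/x)² + (-1·δd/d)² + (3·δw/w)² + (2·δz/z)²
  a term: (0.5×0.0307)² = 0.000236
  x term: (1×0.0182)² = 0.000331
  d term: (-1×0.0622)² = 0.00386
  w term: (3×0.0629)² = 0.0356
  z term: (2×0.0727)² = 0.0211
Total = 0.0612. Share from d = 0.00386/0.0612 = 0.0632.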